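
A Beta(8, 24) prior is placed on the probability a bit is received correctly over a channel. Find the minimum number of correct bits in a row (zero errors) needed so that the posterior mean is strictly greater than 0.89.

After k correct bits and 0 errors the posterior is Beta(8+k, 24), with mean (8+k)/(8+24+k).
Set (8+k)/(32+k) > 0.89 and solve: k > (0.89·32 − 8)/(1 − 0.89) = 186.182.
The smallest integer exceeding 186.182 is 187, and checking k=187: (195)/(219) = 0.8904 > 0.89.

k = 187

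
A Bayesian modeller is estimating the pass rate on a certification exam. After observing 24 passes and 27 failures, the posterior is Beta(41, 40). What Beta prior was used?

Under Beta–binomial conjugacy the posterior parameters are (a+s, b+f).
So a = 41 − 24 = 17 and b = 40 − 27 = 13.

Beta(17, 13)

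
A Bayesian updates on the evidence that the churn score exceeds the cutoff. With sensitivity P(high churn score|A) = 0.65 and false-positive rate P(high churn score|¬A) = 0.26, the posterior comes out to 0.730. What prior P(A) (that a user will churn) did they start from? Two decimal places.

P(A) = 0.52

In odds form, posterior odds = prior odds × likelihood ratio, so prior odds = posterior odds ÷ LR.
Posterior odds = 0.730/(1−0.730) = 2.7037. LR = 0.65/0.26 = 2.5000.
Prior odds = 2.7037/2.5000 = 1.0815, so P(A) = 1.0815/(1+1.0815) ≈ 0.52.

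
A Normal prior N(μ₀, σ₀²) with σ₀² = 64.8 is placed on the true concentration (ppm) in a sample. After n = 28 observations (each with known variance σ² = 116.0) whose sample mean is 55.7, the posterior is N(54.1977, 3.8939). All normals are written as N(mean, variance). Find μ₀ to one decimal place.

μ₀ = 30.7

The posterior mean is a precision-weighted average: μ_n = (τ₀μ₀ + τ_data·x̄)/(τ₀+τ_data), with τ₀=1/σ₀² and τ_data=n/σ².
Here τ₀ = 1/64.8 = 0.015432 and τ_data = 28/116.0 = 0.241379, so τ_n = 0.256811.
Rearranging for μ₀: μ₀ = (μ_n·τ_n − τ_data·x̄)/τ₀ = (54.1977·0.256811 − 0.241379·55.7) / 0.015432 = 0.473755/0.015432 ≈ 30.7.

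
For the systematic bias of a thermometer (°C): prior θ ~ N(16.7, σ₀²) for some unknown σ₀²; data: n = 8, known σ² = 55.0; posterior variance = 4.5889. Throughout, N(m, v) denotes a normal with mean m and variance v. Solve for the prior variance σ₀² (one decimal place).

σ₀² = 13.8

Posterior precision equals prior precision plus data precision: 1/σ_n² = 1/σ₀² + n/σ².
So 1/σ₀² = 1/4.5889 − 8/55.0 = 0.217917 − 0.145455 = 0.072462.
Hence σ₀² = 1/0.072462 ≈ 13.8.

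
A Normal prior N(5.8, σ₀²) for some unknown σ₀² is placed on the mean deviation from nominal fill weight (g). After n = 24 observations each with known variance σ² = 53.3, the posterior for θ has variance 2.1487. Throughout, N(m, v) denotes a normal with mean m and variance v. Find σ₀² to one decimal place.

For the Normal–Normal model with known σ², precisions add: τ_n = τ₀ + n/σ².
So 1/σ₀² = 1/2.1487 − 24/53.3 = 0.465398 − 0.450281 = 0.015117.
Hence σ₀² = 1/0.015117 ≈ 66.2.

σ₀² = 66.2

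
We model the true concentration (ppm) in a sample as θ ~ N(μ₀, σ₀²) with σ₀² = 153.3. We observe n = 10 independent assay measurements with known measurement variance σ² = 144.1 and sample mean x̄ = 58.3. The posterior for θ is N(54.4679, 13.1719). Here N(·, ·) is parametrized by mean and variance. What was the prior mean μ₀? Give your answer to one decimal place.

The posterior mean is a precision-weighted average: μ_n = (τ₀μ₀ + τ_data·x̄)/(τ₀+τ_data), with τ₀=1/σ₀² and τ_data=n/σ².
Here τ₀ = 1/153.3 = 0.006523 and τ_data = 10/144.1 = 0.069396, so τ_n = 0.075919.
Rearranging for μ₀: μ₀ = (μ_n·τ_n − τ_data·x̄)/τ₀ = (54.4679·0.075919 − 0.069396·58.3) / 0.006523 = 0.089362/0.006523 ≈ 13.7.

μ₀ = 13.7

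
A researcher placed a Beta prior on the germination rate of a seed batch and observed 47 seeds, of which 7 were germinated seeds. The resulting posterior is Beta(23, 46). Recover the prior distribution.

Beta(16, 6)

A Beta(a, b) prior with s successes and f failures in binomial data gives a Beta(a+s, b+f) posterior.
Subtract the data counts: 23−7=16, 46−40=6.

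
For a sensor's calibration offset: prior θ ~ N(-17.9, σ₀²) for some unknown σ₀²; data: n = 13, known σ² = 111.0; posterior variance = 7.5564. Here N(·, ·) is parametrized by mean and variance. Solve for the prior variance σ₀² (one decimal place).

For the Normal–Normal model with known σ², precisions add: τ_n = τ₀ + n/σ².
So 1/σ₀² = 1/7.5564 − 13/111.0 = 0.132338 − 0.117117 = 0.015221.
Hence σ₀² = 1/0.015221 ≈ 65.7.

σ₀² = 65.7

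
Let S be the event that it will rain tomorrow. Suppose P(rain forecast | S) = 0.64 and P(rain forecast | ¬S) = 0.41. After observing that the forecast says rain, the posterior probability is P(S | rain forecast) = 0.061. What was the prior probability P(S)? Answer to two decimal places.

P(S) = 0.04

Bayes' rule in odds form gives O(S|E) = O(S)·[P(E|S)/P(E|¬S)], hence O(S) = O(S|E)/LR.
Posterior odds = 0.061/(1−0.061) = 0.0650. LR = 0.64/0.41 = 1.5610.
Prior odds = 0.0650/1.5610 = 0.0416, so P(S) = 0.0416/(1+0.0416) ≈ 0.04.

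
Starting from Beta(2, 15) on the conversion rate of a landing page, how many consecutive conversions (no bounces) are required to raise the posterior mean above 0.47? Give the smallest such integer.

After k conversions and 0 bounces the posterior is Beta(2+k, 15), with mean (2+k)/(2+15+k).
Set (2+k)/(17+k) > 0.47 and solve: k > (0.47·17 − 2)/(1 − 0.47) = 11.302.
The smallest integer exceeding 11.302 is 12.

k = 12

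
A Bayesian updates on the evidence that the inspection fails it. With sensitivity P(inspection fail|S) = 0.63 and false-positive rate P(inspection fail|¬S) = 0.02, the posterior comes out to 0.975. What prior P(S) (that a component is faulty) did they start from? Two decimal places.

Bayes' rule in odds form gives O(S|E) = O(S)·[P(E|S)/P(E|¬S)], hence O(S) = O(S|E)/LR.
Posterior odds = 0.975/(1−0.975) = 39.0000. LR = 0.63/0.02 = 31.5000.
Prior odds = 39.0000/31.5000 = 1.2381, so P(S) = 1.2381/(1+1.2381) ≈ 0.55.

P(S) = 0.55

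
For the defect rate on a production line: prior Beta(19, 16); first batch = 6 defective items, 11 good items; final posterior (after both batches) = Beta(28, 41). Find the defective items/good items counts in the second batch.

Because Beta–binomial updating is additive in the counts, the combined data contributed (α_post−α_prior, β_post−β_prior) successes and failures.
Total across both batches: 28−19=9 defective items, 41−16=25 good items.
Subtract the first batch: 9−6=3 defective items and 25−11=14 good items.

3 defective items and 14 good items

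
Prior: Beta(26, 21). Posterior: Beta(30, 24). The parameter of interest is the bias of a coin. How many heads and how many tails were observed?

4 heads and 3 tails

Under Beta–binomial conjugacy the posterior parameters are (a+s, b+f).
Match parameters: s=30−26=4, f=24−21=3.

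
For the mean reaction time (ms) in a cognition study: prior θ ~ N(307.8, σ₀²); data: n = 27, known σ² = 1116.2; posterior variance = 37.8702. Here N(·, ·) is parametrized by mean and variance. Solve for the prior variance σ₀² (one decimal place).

For the Normal–Normal model with known σ², precisions add: τ_n = τ₀ + n/σ².
So 1/σ₀² = 1/37.8702 − 27/1116.2 = 0.026406 − 0.024189 = 0.002217.
Hence σ₀² = 1/0.002217 ≈ 451.1.

σ₀² = 451.1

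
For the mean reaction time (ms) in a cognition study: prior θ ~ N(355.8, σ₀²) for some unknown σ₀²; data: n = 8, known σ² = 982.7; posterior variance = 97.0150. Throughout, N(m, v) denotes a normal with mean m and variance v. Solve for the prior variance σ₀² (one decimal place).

σ₀² = 461.5

For the Normal–Normal model with known σ², precisions add: τ_n = τ₀ + n/σ².
So 1/σ₀² = 1/97.0150 − 8/982.7 = 0.010308 − 0.008141 = 0.002167.
Hence σ₀² = 1/0.002167 ≈ 461.5.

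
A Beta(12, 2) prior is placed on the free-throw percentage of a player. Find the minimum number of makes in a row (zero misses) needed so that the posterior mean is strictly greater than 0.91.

k = 9

After k makes and 0 misses the posterior is Beta(12+k, 2), with mean (12+k)/(12+2+k).
Set (12+k)/(14+k) > 0.91 and solve: k > (0.91·14 − 12)/(1 − 0.91) = 8.222.
The smallest integer exceeding 8.222 is 9.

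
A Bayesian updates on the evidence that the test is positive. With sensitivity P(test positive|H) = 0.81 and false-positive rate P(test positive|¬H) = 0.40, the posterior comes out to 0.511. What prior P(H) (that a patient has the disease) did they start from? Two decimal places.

Bayes' rule in odds form gives O(H|E) = O(H)·[P(E|H)/P(E|¬H)], hence O(H) = O(H|E)/LR.
Posterior odds = 0.511/(1−0.511) = 1.0450. LR = 0.81/0.40 = 2.0250.
Prior odds = 1.0450/2.0250 = 0.5160, so P(H) = 0.5160/(1+0.5160) ≈ 0.34.

P(H) = 0.34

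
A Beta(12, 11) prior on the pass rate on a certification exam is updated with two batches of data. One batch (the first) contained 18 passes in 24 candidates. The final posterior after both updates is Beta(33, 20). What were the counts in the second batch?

3 passes and 3 failures

Sequential conjugate updates are equivalent to a single update on the pooled data, so total successes = posterior α − prior α and total failures = posterior β − prior β.
Total across both batches: 33−12=21 passes, 20−11=9 failures.
Subtract the first batch: 21−18=3 passes and 9−6=3 failures.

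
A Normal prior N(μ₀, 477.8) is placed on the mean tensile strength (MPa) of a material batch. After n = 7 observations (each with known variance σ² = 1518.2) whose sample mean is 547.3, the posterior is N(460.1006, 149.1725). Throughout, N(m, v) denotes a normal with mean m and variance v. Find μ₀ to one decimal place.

The posterior mean is a precision-weighted average: μ_n = (τ₀μ₀ + τ_data·x̄)/(τ₀+τ_data), with τ₀=1/σ₀² and τ_data=n/σ².
Here τ₀ = 1/477.8 = 0.002093 and τ_data = 7/1518.2 = 0.004611, so τ_n = 0.006704.
Rearranging for μ₀: μ₀ = (μ_n·τ_n − τ_data·x̄)/τ₀ = (460.1006·0.006704 − 0.004611·547.3) / 0.002093 = 0.560914/0.002093 ≈ 268.0.

μ₀ = 268.0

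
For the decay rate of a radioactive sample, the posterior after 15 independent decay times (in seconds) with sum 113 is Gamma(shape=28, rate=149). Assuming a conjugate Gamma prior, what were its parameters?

For an exponential likelihood with a Gamma(α, β) prior on the rate, n observations with total T give posterior Gamma(α+n, β+T).
So α = 28 − 15 = 13 and β = 149 − 113 = 36.

Gamma(shape=13, rate=36)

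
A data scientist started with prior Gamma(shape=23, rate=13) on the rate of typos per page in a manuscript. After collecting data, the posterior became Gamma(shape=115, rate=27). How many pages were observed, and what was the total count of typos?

A Gamma(α, β) prior (rate parametrization) on a Poisson rate with n observations summing to S gives posterior Gamma(α+S, β+n).
Matching: Σxᵢ = 115 − 23 = 92 and n = 27 − 13 = 14.

n = 14 pages with total 92 typos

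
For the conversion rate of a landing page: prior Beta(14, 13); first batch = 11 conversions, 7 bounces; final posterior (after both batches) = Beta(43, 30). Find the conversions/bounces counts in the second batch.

Sequential conjugate updates are equivalent to a single update on the pooled data, so total successes = posterior α − prior α and total failures = posterior β − prior β.
Total across both batches: 43−14=29 conversions, 30−13=17 bounces.
Subtract the first batch: 29−11=18 conversions and 17−7=10 bounces.

18 conversions and 10 bounces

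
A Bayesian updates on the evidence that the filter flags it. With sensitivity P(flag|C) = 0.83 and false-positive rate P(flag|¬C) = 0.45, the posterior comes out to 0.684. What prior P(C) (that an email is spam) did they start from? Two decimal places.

In odds form, posterior odds = prior odds × likelihood ratio, so prior odds = posterior odds ÷ LR.
Posterior odds = 0.684/(1−0.684) = 2.1646. LR = 0.83/0.45 = 1.8444.
Prior odds = 2.1646/1.8444 = 1.1736, so P(C) = 1.1736/(1+1.1736) ≈ 0.54.

P(C) = 0.54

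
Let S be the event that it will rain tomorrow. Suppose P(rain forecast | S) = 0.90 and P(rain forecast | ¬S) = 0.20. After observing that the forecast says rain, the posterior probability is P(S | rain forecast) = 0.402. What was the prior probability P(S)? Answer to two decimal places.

P(S) = 0.13

In odds form, posterior odds = prior odds × likelihood ratio, so prior odds = posterior odds ÷ LR.
Posterior odds = 0.402/(1−0.402) = 0.6722. LR = 0.90/0.20 = 4.5000.
Prior odds = 0.6722/4.5000 = 0.1494, so P(S) = 0.1494/(1+0.1494) ≈ 0.13.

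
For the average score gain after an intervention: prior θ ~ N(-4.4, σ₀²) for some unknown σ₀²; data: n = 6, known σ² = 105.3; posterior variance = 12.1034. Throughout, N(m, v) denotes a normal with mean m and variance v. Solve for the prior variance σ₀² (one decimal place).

Posterior precision equals prior precision plus data precision: 1/σ_n² = 1/σ₀² + n/σ².
So 1/σ₀² = 1/12.1034 − 6/105.3 = 0.082621 − 0.056980 = 0.025641.
Hence σ₀² = 1/0.025641 ≈ 39.0.

σ₀² = 39.0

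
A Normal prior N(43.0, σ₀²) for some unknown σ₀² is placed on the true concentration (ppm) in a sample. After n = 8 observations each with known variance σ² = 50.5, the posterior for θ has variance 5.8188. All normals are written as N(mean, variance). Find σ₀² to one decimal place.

σ₀² = 74.4

Posterior precision equals prior precision plus data precision: 1/σ_n² = 1/σ₀² + n/σ².
So 1/σ₀² = 1/5.8188 − 8/50.5 = 0.171857 − 0.158416 = 0.013441.
Hence σ₀² = 1/0.013441 ≈ 74.4.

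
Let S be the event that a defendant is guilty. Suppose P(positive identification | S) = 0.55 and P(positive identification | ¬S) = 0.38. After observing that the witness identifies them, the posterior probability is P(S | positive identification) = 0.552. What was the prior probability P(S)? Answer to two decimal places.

Bayes' rule in odds form gives O(S|E) = O(S)·[P(E|S)/P(E|¬S)], hence O(S) = O(S|E)/LR.
Posterior odds = 0.552/(1−0.552) = 1.2321. LR = 0.55/0.38 = 1.4474.
Prior odds = 1.2321/1.4474 = 0.8513, so P(S) = 0.8513/(1+0.8513) ≈ 0.46.

P(S) = 0.46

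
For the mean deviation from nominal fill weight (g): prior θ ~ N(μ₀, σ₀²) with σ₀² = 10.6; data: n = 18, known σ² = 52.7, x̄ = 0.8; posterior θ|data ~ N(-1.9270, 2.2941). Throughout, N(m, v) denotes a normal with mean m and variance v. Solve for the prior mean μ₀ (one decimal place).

With known observation variance, the Normal–Normal posterior has precision τ_n = τ₀ + n/σ² and mean μ_n = (τ₀μ₀ + (n/σ²)x̄)/τ_n.
Here τ₀ = 1/10.6 = 0.094340 and τ_data = 18/52.7 = 0.341556, so τ_n = 0.435896.
Rearranging for μ₀: μ₀ = (μ_n·τ_n − τ_data·x̄)/τ₀ = (-1.9270·0.435896 − 0.341556·0.8) / 0.094340 = -1.113216/0.094340 ≈ -11.8.

μ₀ = -11.8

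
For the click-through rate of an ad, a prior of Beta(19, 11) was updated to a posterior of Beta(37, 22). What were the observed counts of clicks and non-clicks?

18 clicks and 11 non-clicks

Under Beta–binomial conjugacy the posterior parameters are (a+s, b+f).
Match parameters: s=37−19=18, f=22−11=11.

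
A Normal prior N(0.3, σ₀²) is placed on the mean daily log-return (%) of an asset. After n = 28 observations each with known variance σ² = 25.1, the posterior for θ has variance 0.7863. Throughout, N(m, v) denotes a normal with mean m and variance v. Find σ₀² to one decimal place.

Posterior precision equals prior precision plus data precision: 1/σ_n² = 1/σ₀² + n/σ².
So 1/σ₀² = 1/0.7863 − 28/25.1 = 1.271779 − 1.115538 = 0.156241.
Hence σ₀² = 1/0.156241 ≈ 6.4.

σ₀² = 6.4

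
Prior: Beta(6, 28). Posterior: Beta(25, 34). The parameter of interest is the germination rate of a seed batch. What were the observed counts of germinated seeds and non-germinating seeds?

19 germinated seeds and 6 non-germinating seeds

Beta is conjugate to the binomial likelihood: posterior = Beta(a+s, b+f).
So s = 25 − 6 = 19 and f = 34 − 28 = 6.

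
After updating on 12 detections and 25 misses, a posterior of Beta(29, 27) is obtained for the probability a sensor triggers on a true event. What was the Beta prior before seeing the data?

Beta(17, 2)

Under Beta–binomial conjugacy the posterior parameters are (α+s, β+f).
Subtract the data counts: 29−12=17, 27−25=2.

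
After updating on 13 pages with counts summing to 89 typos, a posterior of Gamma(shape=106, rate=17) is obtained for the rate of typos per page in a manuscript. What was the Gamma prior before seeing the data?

Gamma–Poisson conjugacy: posterior shape = α + Σxᵢ, posterior rate = β + n.
So α = 106 − 89 = 17 and β = 17 − 13 = 4.

Gamma(shape=17, rate=4)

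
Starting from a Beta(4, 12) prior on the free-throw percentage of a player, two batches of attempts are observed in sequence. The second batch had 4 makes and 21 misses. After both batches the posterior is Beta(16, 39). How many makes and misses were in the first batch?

Sequential conjugate updates are equivalent to a single update on the pooled data, so total successes = posterior α − prior α and total failures = posterior β − prior β.
Total across both batches: 16−4=12 makes, 39−12=27 misses.
Subtract the second batch: 12−4=8 makes and 27−21=6 misses.

8 makes and 6 misses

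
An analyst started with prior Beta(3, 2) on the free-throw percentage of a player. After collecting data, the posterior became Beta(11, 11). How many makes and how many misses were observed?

8 makes and 9 misses

Under Beta–binomial conjugacy the posterior parameters are (a+s, b+f).
So s = 11 − 3 = 8 and f = 11 − 2 = 9.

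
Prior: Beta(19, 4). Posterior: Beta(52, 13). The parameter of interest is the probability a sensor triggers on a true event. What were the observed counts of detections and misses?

33 detections and 9 misses

Under Beta–binomial conjugacy the posterior parameters are (α+s, β+f).
So s = 52 − 19 = 33 and f = 13 − 4 = 9.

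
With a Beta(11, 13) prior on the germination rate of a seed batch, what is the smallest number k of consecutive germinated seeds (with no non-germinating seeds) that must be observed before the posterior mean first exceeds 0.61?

k = 10

After k germinated seeds and 0 non-germinating seeds the posterior is Beta(11+k, 13), with mean (11+k)/(11+13+k).
Set (11+k)/(24+k) > 0.61 and solve: k > (0.61·24 − 11)/(1 − 0.61) = 9.333.
The smallest integer exceeding 9.333 is 10.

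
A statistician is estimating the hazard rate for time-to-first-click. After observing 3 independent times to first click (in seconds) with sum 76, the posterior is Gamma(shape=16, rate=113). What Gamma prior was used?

Gamma(shape=13, rate=37)

Gamma–exponential conjugacy: posterior shape = α + n, posterior rate = β + Σtᵢ.
So α = 16 − 3 = 13 and β = 113 − 76 = 37.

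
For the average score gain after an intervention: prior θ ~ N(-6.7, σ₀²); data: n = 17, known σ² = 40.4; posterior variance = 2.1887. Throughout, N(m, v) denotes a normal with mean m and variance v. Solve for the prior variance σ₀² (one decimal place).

For the Normal–Normal model with known σ², precisions add: τ_n = τ₀ + n/σ².
So 1/σ₀² = 1/2.1887 − 17/40.4 = 0.456892 − 0.420792 = 0.036100.
Hence σ₀² = 1/0.036100 ≈ 27.7.

σ₀² = 27.7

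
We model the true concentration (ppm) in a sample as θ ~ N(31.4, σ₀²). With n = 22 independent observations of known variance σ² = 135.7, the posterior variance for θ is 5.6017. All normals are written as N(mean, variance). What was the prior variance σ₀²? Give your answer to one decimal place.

Posterior precision equals prior precision plus data precision: 1/σ_n² = 1/σ₀² + n/σ².
So 1/σ₀² = 1/5.6017 − 22/135.7 = 0.178517 − 0.162122 = 0.016395.
Hence σ₀² = 1/0.016395 ≈ 61.0.

σ₀² = 61.0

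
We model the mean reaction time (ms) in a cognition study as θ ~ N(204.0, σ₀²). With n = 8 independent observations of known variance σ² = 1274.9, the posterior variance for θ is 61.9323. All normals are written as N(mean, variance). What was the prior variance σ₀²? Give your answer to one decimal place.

For the Normal–Normal model with known σ², precisions add: τ_n = τ₀ + n/σ².
So 1/σ₀² = 1/61.9323 − 8/1274.9 = 0.016147 − 0.006275 = 0.009872.
Hence σ₀² = 1/0.009872 ≈ 101.3.

σ₀² = 101.3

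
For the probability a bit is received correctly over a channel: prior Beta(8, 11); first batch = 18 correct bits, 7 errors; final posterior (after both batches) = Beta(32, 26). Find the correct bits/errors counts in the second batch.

6 correct bits and 8 errors

Because Beta–binomial updating is additive in the counts, the combined data contributed (α_post−α_prior, β_post−β_prior) successes and failures.
Total across both batches: 32−8=24 correct bits, 26−11=15 errors.
Subtract the first batch: 24−18=6 correct bits and 15−7=8 errors.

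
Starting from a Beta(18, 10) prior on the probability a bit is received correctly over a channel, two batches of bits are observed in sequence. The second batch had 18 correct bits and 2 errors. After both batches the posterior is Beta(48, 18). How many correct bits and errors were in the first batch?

12 correct bits and 6 errors

Because Beta–binomial updating is additive in the counts, the combined data contributed (α_post−α_prior, β_post−β_prior) successes and failures.
Total across both batches: 48−18=30 correct bits, 18−10=8 errors.
Subtract the second batch: 30−18=12 correct bits and 8−2=6 errors.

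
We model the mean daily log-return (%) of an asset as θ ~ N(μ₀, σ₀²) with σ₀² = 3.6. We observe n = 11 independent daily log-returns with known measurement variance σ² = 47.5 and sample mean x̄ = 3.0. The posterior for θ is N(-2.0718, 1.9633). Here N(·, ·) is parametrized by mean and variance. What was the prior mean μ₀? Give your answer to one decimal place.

The posterior mean is a precision-weighted average: μ_n = (τ₀μ₀ + τ_data·x̄)/(τ₀+τ_data), with τ₀=1/σ₀² and τ_data=n/σ².
Here τ₀ = 1/3.6 = 0.277778 and τ_data = 11/47.5 = 0.231579, so τ_n = 0.509357.
Rearranging for μ₀: μ₀ = (μ_n·τ_n − τ_data·x̄)/τ₀ = (-2.0718·0.509357 − 0.231579·3.0) / 0.277778 = -1.750023/0.277778 ≈ -6.3.

μ₀ = -6.3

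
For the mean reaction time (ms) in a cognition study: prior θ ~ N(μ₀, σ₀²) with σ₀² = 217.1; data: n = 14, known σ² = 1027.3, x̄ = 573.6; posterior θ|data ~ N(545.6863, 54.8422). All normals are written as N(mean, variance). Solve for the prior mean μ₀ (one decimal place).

With known observation variance, the Normal–Normal posterior has precision τ_n = τ₀ + n/σ² and mean μ_n = (τ₀μ₀ + (n/σ²)x̄)/τ_n.
Here τ₀ = 1/217.1 = 0.004606 and τ_data = 14/1027.3 = 0.013628, so τ_n = 0.018234.
Rearranging for μ₀: μ₀ = (μ_n·τ_n − τ_data·x̄)/τ₀ = (545.6863·0.018234 − 0.013628·573.6) / 0.004606 = 2.133023/0.004606 ≈ 463.1.

μ₀ = 463.1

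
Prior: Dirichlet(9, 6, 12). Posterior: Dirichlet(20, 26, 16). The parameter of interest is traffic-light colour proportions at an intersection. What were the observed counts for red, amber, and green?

For a Dirichlet(α) prior with multinomial counts c, the posterior is Dirichlet(α + c) componentwise.
Counts are posterior − prior componentwise: 20−9=11, 26−6=20, 16−12=4.

counts (11, 20, 4)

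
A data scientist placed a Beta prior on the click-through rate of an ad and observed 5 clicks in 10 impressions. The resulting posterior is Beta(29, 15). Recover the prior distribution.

Under Beta–binomial conjugacy the posterior parameters are (α+s, β+f).
So α = 29 − 5 = 24 and β = 15 − 5 = 10.

Beta(24, 10)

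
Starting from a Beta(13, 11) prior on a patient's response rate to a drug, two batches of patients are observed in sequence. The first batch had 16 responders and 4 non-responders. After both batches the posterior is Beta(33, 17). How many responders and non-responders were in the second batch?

4 responders and 2 non-responders

Because Beta–binomial updating is additive in the counts, the combined data contributed (α_post−α_prior, β_post−β_prior) successes and failures.
Total across both batches: 33−13=20 responders, 17−11=6 non-responders.
Subtract the first batch: 20−16=4 responders and 6−4=2 non-responders.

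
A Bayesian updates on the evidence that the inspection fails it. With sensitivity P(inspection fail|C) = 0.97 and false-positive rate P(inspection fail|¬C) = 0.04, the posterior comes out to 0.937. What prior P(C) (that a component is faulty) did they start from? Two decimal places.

P(C) = 0.38

Bayes' rule in odds form gives O(C|E) = O(C)·[P(E|C)/P(E|¬C)], hence O(C) = O(C|E)/LR.
Posterior odds = 0.937/(1−0.937) = 14.8730. LR = 0.97/0.04 = 24.2500.
Prior odds = 14.8730/24.2500 = 0.6133, so P(C) = 0.6133/(1+0.6133) ≈ 0.38.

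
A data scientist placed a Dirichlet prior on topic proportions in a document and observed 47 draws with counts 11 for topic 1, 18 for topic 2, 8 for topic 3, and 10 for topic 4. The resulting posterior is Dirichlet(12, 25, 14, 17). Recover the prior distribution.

Dirichlet(1, 7, 6, 7)

For a Dirichlet(α) prior with multinomial counts c, the posterior is Dirichlet(α + c) componentwise.
Subtract each count from the matching posterior parameter: 12−11=1, 25−18=7, 14−8=6, 17−10=7.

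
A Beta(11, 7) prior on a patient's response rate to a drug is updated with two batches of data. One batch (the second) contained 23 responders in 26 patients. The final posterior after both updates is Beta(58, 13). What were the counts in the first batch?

Sequential conjugate updates are equivalent to a single update on the pooled data, so total successes = posterior α − prior α and total failures = posterior β − prior β.
Total across both batches: 58−11=47 responders, 13−7=6 non-responders.
Subtract the second batch: 47−23=24 responders and 6−3=3 non-responders.

24 responders and 3 non-responders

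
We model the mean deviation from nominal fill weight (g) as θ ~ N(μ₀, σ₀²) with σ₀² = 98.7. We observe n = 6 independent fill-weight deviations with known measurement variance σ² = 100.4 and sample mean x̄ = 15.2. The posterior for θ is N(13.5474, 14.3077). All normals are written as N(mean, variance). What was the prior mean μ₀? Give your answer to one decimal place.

With known observation variance, the Normal–Normal posterior has precision τ_n = τ₀ + n/σ² and mean μ_n = (τ₀μ₀ + (n/σ²)x̄)/τ_n.
Here τ₀ = 1/98.7 = 0.010132 and τ_data = 6/100.4 = 0.059761, so τ_n = 0.069893.
Rearranging for μ₀: μ₀ = (μ_n·τ_n − τ_data·x̄)/τ₀ = (13.5474·0.069893 − 0.059761·15.2) / 0.010132 = 0.038501/0.010132 ≈ 3.8.

μ₀ = 3.8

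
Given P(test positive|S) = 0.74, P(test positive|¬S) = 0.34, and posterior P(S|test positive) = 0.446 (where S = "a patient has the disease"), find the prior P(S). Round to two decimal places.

In odds form, posterior odds = prior odds × likelihood ratio, so prior odds = posterior odds ÷ LR.
Posterior odds = 0.446/(1−0.446) = 0.8051. LR = 0.74/0.34 = 2.1765.
Prior odds = 0.8051/2.1765 = 0.3699, so P(S) = 0.3699/(1+0.3699) ≈ 0.27.

P(S) = 0.27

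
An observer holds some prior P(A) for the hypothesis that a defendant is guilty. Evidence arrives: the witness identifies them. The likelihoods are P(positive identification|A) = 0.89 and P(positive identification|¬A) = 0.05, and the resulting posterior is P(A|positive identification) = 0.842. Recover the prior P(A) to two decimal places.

In odds form, posterior odds = prior odds × likelihood ratio, so prior odds = posterior odds ÷ LR.
Posterior odds = 0.842/(1−0.842) = 5.3291. LR = 0.89/0.05 = 17.8000.
Prior odds = 5.3291/17.8000 = 0.2994, so P(A) = 0.2994/(1+0.2994) ≈ 0.23.

P(A) = 0.23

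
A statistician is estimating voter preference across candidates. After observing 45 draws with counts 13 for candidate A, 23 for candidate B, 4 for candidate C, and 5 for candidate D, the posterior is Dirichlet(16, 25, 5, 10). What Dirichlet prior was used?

For a Dirichlet(α) prior with multinomial counts c, the posterior is Dirichlet(α + c) componentwise.
Subtract each count from the matching posterior parameter: 16−13=3, 25−23=2, 5−4=1, 10−5=5.

Dirichlet(3, 2, 1, 5)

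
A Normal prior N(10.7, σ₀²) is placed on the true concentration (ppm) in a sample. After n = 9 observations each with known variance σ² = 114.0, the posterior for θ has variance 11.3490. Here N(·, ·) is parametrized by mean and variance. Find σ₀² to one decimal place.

σ₀² = 109.1

Posterior precision equals prior precision plus data precision: 1/σ_n² = 1/σ₀² + n/σ².
So 1/σ₀² = 1/11.3490 − 9/114.0 = 0.088113 − 0.078947 = 0.009166.
Hence σ₀² = 1/0.009166 ≈ 109.1.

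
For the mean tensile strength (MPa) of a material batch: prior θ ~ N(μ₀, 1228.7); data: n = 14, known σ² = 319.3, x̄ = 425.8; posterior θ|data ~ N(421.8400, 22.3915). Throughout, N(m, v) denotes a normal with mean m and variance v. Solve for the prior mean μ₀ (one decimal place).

μ₀ = 208.5

With known observation variance, the Normal–Normal posterior has precision τ_n = τ₀ + n/σ² and mean μ_n = (τ₀μ₀ + (n/σ²)x̄)/τ_n.
Here τ₀ = 1/1228.7 = 0.000814 and τ_data = 14/319.3 = 0.043846, so τ_n = 0.044660.
Rearranging for μ₀: μ₀ = (μ_n·τ_n − τ_data·x̄)/τ₀ = (421.8400·0.044660 − 0.043846·425.8) / 0.000814 = 0.169748/0.000814 ≈ 208.5.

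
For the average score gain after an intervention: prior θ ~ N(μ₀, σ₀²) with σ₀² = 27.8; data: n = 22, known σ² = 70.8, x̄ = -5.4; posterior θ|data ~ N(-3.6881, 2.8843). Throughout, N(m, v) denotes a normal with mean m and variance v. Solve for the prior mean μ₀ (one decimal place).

μ₀ = 11.1

With known observation variance, the Normal–Normal posterior has precision τ_n = τ₀ + n/σ² and mean μ_n = (τ₀μ₀ + (n/σ²)x̄)/τ_n.
Here τ₀ = 1/27.8 = 0.035971 and τ_data = 22/70.8 = 0.310734, so τ_n = 0.346705.
Rearranging for μ₀: μ₀ = (μ_n·τ_n − τ_data·x̄)/τ₀ = (-3.6881·0.346705 − 0.310734·-5.4) / 0.035971 = 0.399281/0.035971 ≈ 11.1.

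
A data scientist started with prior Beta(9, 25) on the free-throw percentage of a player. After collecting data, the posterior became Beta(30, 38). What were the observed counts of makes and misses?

21 makes and 13 misses

Under Beta–binomial conjugacy the posterior parameters are (a+s, b+f).
So s = 30 − 9 = 21 and f = 38 − 25 = 13.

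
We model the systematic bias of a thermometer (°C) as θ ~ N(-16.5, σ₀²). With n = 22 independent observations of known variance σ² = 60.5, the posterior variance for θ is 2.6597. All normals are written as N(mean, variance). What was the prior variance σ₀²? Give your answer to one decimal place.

σ₀² = 81.0

For the Normal–Normal model with known σ², precisions add: τ_n = τ₀ + n/σ².
So 1/σ₀² = 1/2.6597 − 22/60.5 = 0.375982 − 0.363636 = 0.012346.
Hence σ₀² = 1/0.012346 ≈ 81.0.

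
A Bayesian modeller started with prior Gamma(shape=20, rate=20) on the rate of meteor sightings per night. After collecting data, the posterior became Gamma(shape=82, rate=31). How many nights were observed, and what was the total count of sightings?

n = 11 nights with total 62 sightings

A Gamma(α, β) prior (rate parametrization) on a Poisson rate with n observations summing to S gives posterior Gamma(α+S, β+n).
Matching: Σxᵢ = 82 − 20 = 62 and n = 31 − 20 = 11.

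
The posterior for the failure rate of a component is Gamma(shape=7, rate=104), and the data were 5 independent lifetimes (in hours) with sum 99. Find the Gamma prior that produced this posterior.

Gamma(shape=2, rate=5)

For an exponential likelihood with a Gamma(α, β) prior on the rate, n observations with total T give posterior Gamma(α+n, β+T).
So α = 7 − 5 = 2 and β = 104 − 99 = 5.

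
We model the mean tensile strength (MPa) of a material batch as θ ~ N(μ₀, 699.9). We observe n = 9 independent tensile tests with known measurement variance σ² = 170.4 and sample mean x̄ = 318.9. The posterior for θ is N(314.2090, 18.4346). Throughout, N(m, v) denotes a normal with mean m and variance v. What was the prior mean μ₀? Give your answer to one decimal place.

μ₀ = 140.8

The posterior mean is a precision-weighted average: μ_n = (τ₀μ₀ + τ_data·x̄)/(τ₀+τ_data), with τ₀=1/σ₀² and τ_data=n/σ².
Here τ₀ = 1/699.9 = 0.001429 and τ_data = 9/170.4 = 0.052817, so τ_n = 0.054246.
Rearranging for μ₀: μ₀ = (μ_n·τ_n − τ_data·x̄)/τ₀ = (314.2090·0.054246 − 0.052817·318.9) / 0.001429 = 0.201240/0.001429 ≈ 140.8.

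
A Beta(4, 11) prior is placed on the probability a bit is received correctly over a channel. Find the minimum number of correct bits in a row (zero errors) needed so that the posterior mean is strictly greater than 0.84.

k = 54

After k correct bits and 0 errors the posterior is Beta(4+k, 11), with mean (4+k)/(4+11+k).
Set (4+k)/(15+k) > 0.84 and solve: k > (0.84·15 − 4)/(1 − 0.84) = 53.750.
The smallest integer exceeding 53.750 is 54.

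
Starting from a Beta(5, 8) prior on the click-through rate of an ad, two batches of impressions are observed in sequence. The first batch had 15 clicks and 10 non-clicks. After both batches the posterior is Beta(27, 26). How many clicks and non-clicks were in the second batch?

Sequential conjugate updates are equivalent to a single update on the pooled data, so total successes = posterior α − prior α and total failures = posterior β − prior β.
Total across both batches: 27−5=22 clicks, 26−8=18 non-clicks.
Subtract the first batch: 22−15=7 clicks and 18−10=8 non-clicks.

7 clicks and 8 non-clicks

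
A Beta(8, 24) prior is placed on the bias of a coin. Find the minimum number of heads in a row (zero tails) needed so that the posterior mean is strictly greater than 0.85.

k = 129

After k heads and 0 tails the posterior is Beta(8+k, 24), with mean (8+k)/(8+24+k).
Set (8+k)/(32+k) > 0.85 and solve: k > (0.85·32 − 8)/(1 − 0.85) = 128.000.
The smallest integer exceeding 128.000 is 129.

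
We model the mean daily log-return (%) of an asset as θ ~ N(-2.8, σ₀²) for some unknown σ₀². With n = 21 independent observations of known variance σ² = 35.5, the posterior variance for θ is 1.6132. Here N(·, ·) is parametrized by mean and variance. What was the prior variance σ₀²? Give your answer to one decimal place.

Posterior precision equals prior precision plus data precision: 1/σ_n² = 1/σ₀² + n/σ².
So 1/σ₀² = 1/1.6132 − 21/35.5 = 0.619886 − 0.591549 = 0.028337.
Hence σ₀² = 1/0.028337 ≈ 35.3.

σ₀² = 35.3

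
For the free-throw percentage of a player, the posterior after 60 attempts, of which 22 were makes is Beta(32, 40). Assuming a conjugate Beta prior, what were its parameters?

A Beta(α, β) prior with s successes and f failures in binomial data gives a Beta(α+s, β+f) posterior.
So α = 32 − 22 = 10 and β = 40 − 38 = 2.

Beta(10, 2)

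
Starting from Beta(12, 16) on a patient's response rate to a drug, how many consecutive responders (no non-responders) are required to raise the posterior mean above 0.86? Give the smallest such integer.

After k responders and 0 non-responders the posterior is Beta(12+k, 16), with mean (12+k)/(12+16+k).
Set (12+k)/(28+k) > 0.86 and solve: k > (0.86·28 − 12)/(1 − 0.86) = 86.286.
The smallest integer exceeding 86.286 is 87, and checking k=87: (99)/(115) = 0.8609 > 0.86.

k = 87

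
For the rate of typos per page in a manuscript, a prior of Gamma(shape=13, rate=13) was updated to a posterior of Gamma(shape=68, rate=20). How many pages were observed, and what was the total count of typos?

n = 7 pages with total 55 typos

Gamma–Poisson conjugacy: posterior shape = α + Σxᵢ, posterior rate = β + n.
Matching: Σxᵢ = 68 − 13 = 55 and n = 20 − 13 = 7.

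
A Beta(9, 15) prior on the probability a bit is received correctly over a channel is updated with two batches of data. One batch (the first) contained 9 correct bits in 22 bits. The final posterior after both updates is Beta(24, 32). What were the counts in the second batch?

6 correct bits and 4 errors

Sequential conjugate updates are equivalent to a single update on the pooled data, so total successes = posterior α − prior α and total failures = posterior β − prior β.
Total across both batches: 24−9=15 correct bits, 32−15=17 errors.
Subtract the first batch: 15−9=6 correct bits and 17−13=4 errors.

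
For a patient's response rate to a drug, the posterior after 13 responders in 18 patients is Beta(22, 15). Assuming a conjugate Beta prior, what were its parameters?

A Beta(a, b) prior with s successes and f failures in binomial data gives a Beta(a+s, b+f) posterior.
So a = 22 − 13 = 9 and b = 15 − 5 = 10.

Beta(9, 10)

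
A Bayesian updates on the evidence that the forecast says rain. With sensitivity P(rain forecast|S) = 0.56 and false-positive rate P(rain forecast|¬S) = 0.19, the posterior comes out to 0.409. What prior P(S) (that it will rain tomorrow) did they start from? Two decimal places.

Bayes' rule in odds form gives O(S|E) = O(S)·[P(E|S)/P(E|¬S)], hence O(S) = O(S|E)/LR.
Posterior odds = 0.409/(1−0.409) = 0.6920. LR = 0.56/0.19 = 2.9474.
Prior odds = 0.6920/2.9474 = 0.2348, so P(S) = 0.2348/(1+0.2348) ≈ 0.19.

P(S) = 0.19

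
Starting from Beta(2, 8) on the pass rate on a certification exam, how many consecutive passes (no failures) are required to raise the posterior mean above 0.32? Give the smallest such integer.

k = 2

After k passes and 0 failures the posterior is Beta(2+k, 8), with mean (2+k)/(2+8+k).
Set (2+k)/(10+k) > 0.32 and solve: k > (0.32·10 − 2)/(1 − 0.32) = 1.765.
The smallest integer exceeding 1.765 is 2, and checking k=2: (4)/(12) = 0.3333 > 0.32.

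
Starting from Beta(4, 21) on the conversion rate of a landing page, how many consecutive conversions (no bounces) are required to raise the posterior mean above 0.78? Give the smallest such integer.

k = 71

After k conversions and 0 bounces the posterior is Beta(4+k, 21), with mean (4+k)/(4+21+k).
Set (4+k)/(25+k) > 0.78 and solve: k > (0.78·25 − 4)/(1 − 0.78) = 70.455.
The smallest integer exceeding 70.455 is 71, and checking k=71: (75)/(96) = 0.7812 > 0.78.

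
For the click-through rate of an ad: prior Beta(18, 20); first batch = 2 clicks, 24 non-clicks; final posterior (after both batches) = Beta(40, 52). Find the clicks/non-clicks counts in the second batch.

Sequential conjugate updates are equivalent to a single update on the pooled data, so total successes = posterior α − prior α and total failures = posterior β − prior β.
Total across both batches: 40−18=22 clicks, 52−20=32 non-clicks.
Subtract the first batch: 22−2=20 clicks and 32−24=8 non-clicks.

20 clicks and 8 non-clicks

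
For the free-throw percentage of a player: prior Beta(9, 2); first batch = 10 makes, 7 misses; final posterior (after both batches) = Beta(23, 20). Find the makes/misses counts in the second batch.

4 makes and 11 misses

Because Beta–binomial updating is additive in the counts, the combined data contributed (α_post−α_prior, β_post−β_prior) successes and failures.
Total across both batches: 23−9=14 makes, 20−2=18 misses.
Subtract the first batch: 14−10=4 makes and 18−7=11 misses.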